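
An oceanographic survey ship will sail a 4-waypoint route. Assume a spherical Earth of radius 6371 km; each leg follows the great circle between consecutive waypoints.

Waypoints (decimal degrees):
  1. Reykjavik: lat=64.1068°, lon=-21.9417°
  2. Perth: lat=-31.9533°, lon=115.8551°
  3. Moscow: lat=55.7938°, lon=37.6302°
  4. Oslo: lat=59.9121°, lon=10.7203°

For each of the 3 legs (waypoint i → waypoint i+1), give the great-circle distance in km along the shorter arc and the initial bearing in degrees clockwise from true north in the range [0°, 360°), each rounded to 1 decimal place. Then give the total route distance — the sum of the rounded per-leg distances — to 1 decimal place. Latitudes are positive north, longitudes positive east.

Leg 1: φ1=1.1188747, φ2=-0.5576903, Δφ=-1.6765650, Δλ=2.4050079 rad; a=sin²(Δφ/2)+cosφ1·cosφ2·sin²(Δλ/2)=0.8752862967; c=2·atan2(√a, √(1-a))=2.419724511; dist=6371·c=15416.065 ≈ 15416.1 km; running total=15416.1 km
Leg 1 bearing: y=sinΔλ·cosφ2=0.56997641, x=cosφ1·sinφ2-sinφ1·cosφ2·cosΔλ=0.33431672; θ=atan2(y, x)=59.6065° ≈ 59.6°
Leg 2: φ1=-0.5576903, φ2=0.9737855, Δφ=1.5314758, Δλ=-1.3652821 rad; a=sin²(Δφ/2)+cosφ1·cosφ2·sin²(Δλ/2)=0.6701708912; c=2·atan2(√a, √(1-a))=1.918076682; dist=6371·c=12220.067 ≈ 12220.1 km; running total=27636.2 km
Leg 2 bearing: y=sinΔλ·cosφ2=-0.55034260, x=cosφ1·sinφ2-sinφ1·cosφ2·cosΔλ=0.76242409; θ=atan2(y, x)=-35.8230° <0 so +360° → 324.1770° ≈ 324.2°
Leg 3: φ1=0.9737855, φ2=1.0456634, Δφ=0.0718779, Δλ=-0.4696664 rad; a=sin²(Δφ/2)+cosφ1·cosφ2·sin²(Δλ/2)=0.0165495841; c=2·atan2(√a, √(1-a))=0.258005386; dist=6371·c=1643.752 ≈ 1643.8 km; running total=29280.0 km
Leg 3 bearing: y=sinΔλ·cosφ2=-0.22689544, x=cosφ1·sinφ2-sinφ1·cosφ2·cosΔλ=0.11671006; θ=atan2(y, x)=-62.7797° <0 so +360° → 297.2203° ≈ 297.2°

Leg 1: dist=15416.1 km, bearing=59.6°
Leg 2: dist=12220.1 km, bearing=324.2°
Leg 3: dist=1643.8 km, bearing=297.2°
Total: 29280.0 km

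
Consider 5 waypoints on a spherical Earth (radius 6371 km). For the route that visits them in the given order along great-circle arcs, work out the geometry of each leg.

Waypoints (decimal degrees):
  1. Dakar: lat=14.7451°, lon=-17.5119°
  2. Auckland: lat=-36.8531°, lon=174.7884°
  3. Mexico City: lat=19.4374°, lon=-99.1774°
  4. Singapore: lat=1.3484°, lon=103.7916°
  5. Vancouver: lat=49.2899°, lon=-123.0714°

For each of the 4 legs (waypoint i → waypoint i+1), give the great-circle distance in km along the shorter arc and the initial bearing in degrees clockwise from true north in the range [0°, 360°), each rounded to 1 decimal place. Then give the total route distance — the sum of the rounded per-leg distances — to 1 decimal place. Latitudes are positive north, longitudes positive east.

Leg 1: φ1=0.2573505, φ2=-0.6432079, Δφ=-0.9005585, Δλ=3.3562734 rad; a=sin²(Δφ/2)+cosφ1·cosφ2·sin²(Δλ/2)=0.9543562684; c=2·atan2(√a, √(1-a))=2.710985642; dist=6371·c=17271.690 ≈ 17271.7 km; running total=17271.7 km
Leg 1 bearing: y=sinΔλ·cosφ2=-0.17046587, x=cosφ1·sinφ2-sinφ1·cosφ2·cosΔλ=-0.38102876; θ=atan2(y, x)=-155.8971° <0 so +360° → 204.1029° ≈ 204.1°
Leg 2: φ1=-0.6432079, φ2=0.3392466, Δφ=0.9824546, Δλ=-4.7816052 rad; a=sin²(Δφ/2)+cosφ1·cosφ2·sin²(Δλ/2)=0.5737005718; c=2·atan2(√a, √(1-a))=1.718736524; dist=6371·c=10950.070 ≈ 10950.1 km; running total=28221.8 km
Leg 2 bearing: y=sinΔλ·cosφ2=0.94074762, x=cosφ1·sinφ2-sinφ1·cosφ2·cosΔλ=0.30539616; θ=atan2(y, x)=72.0149° ≈ 72.0°
Leg 3: φ1=0.3392466, φ2=0.0235340, Δφ=-0.3157126, Δλ=3.5424773 rad; a=sin²(Δφ/2)+cosφ1·cosφ2·sin²(Δλ/2)=0.9300846091; c=2·atan2(√a, √(1-a))=2.606397701; dist=6371·c=16605.360 ≈ 16605.4 km; running total=44827.2 km
Leg 3 bearing: y=sinΔλ·cosφ2=-0.39012497, x=cosφ1·sinφ2-sinφ1·cosφ2·cosΔλ=0.32849874; θ=atan2(y, x)=-49.9015° <0 so +360° → 310.0985° ≈ 310.1°
Leg 4: φ1=0.0235340, φ2=0.8602710, Δφ=0.8367370, Δλ=-3.9595063 rad; a=sin²(Δφ/2)+cosφ1·cosφ2·sin²(Δλ/2)=0.7139997015; c=2·atan2(√a, √(1-a))=2.013074350; dist=6371·c=12825.297 ≈ 12825.3 km; running total=57652.5 km
Leg 4 bearing: y=sinΔλ·cosφ2=0.47594734, x=cosφ1·sinφ2-sinφ1·cosφ2·cosΔλ=0.76830374; θ=atan2(y, x)=31.7773° ≈ 31.8°

Leg 1: dist=17271.7 km, bearing=204.1°
Leg 2: dist=10950.1 km, bearing=72.0°
Leg 3: dist=16605.4 km, bearing=310.1°
Leg 4: dist=12825.3 km, bearing=31.8°
Total: 57652.5 km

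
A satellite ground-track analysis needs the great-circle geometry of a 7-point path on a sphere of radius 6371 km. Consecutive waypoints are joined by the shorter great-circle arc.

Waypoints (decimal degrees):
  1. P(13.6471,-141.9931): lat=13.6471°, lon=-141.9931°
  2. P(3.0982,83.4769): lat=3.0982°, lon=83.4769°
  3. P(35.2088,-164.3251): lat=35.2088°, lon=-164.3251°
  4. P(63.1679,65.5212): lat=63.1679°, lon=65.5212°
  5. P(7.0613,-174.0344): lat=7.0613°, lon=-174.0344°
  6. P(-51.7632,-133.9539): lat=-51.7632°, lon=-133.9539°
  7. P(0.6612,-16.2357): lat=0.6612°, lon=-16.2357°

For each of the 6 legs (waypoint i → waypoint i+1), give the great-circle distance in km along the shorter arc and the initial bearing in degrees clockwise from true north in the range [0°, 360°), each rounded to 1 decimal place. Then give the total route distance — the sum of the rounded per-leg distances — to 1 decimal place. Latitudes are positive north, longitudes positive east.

Leg 1: φ1=0.2381868, φ2=0.0540738, Δφ=-0.1841130, Δλ=3.9351939 rad; a=sin²(Δφ/2)+cosφ1·cosφ2·sin²(Δλ/2)=0.8338677438; c=2·atan2(√a, √(1-a))=2.301958878; dist=6371·c=14665.780 ≈ 14665.8 km; running total=14665.8 km
Leg 1 bearing: y=sinΔλ·cosφ2=-0.71184138, x=cosφ1·sinφ2-sinφ1·cosφ2·cosΔλ=0.21774105; θ=atan2(y, x)=-72.9920° <0 so +360° → 287.0080° ≈ 287.0°
Leg 2: φ1=0.0540738, φ2=0.6145095, Δφ=0.5604357, Δλ=-4.3249608 rad; a=sin²(Δφ/2)+cosφ1·cosφ2·sin²(Δλ/2)=0.6385390709; c=2·atan2(√a, √(1-a))=1.851548179; dist=6371·c=11796.213 ≈ 11796.2 km; running total=26462.0 km
Leg 2 bearing: y=sinΔλ·cosφ2=0.75649922, x=cosφ1·sinφ2-sinφ1·cosφ2·cosΔλ=0.59239905; θ=atan2(y, x)=51.9362° ≈ 51.9°
Leg 3: φ1=0.6145095, φ2=1.1024878, Δφ=0.4879784, Δλ=4.0115747 rad; a=sin²(Δφ/2)+cosφ1·cosφ2·sin²(Δλ/2)=0.3616680280; c=2·atan2(√a, √(1-a))=1.290475524; dist=6371·c=8221.620 ≈ 8221.6 km; running total=34683.6 km
Leg 3 bearing: y=sinΔλ·cosφ2=-0.34499569, x=cosφ1·sinφ2-sinφ1·cosφ2·cosΔλ=0.89690302; θ=atan2(y, x)=-21.0393° <0 so +360° → 338.9607° ≈ 339.0°
Leg 4: φ1=1.1024878, φ2=0.1232429, Δφ=-0.9792449, Δλ=-4.1810340 rad; a=sin²(Δφ/2)+cosφ1·cosφ2·sin²(Δλ/2)=0.5586417945; c=2·atan2(√a, √(1-a))=1.688350475; dist=6371·c=10756.481 ≈ 10756.5 km; running total=45440.1 km
Leg 4 bearing: y=sinΔλ·cosφ2=0.85558225, x=cosφ1·sinφ2-sinφ1·cosφ2·cosΔλ=0.50420588; θ=atan2(y, x)=59.4886° ≈ 59.5°
Leg 5: φ1=0.1232429, φ2=-0.9034383, Δφ=-1.0266812, Δλ=0.6995367 rad; a=sin²(Δφ/2)+cosφ1·cosφ2·sin²(Δλ/2)=0.3132969201; c=2·atan2(√a, √(1-a))=1.188118263; dist=6371·c=7569.501 ≈ 7569.5 km; running total=53009.6 km
Leg 5 bearing: y=sinΔλ·cosφ2=0.39849535, x=cosφ1·sinφ2-sinφ1·cosφ2·cosΔλ=-0.83771672; θ=atan2(y, x)=154.5599° ≈ 154.6°
Leg 6: φ1=-0.9034383, φ2=0.0115401, Δφ=0.9149784, Δλ=2.0545702 rad; a=sin²(Δφ/2)+cosφ1·cosφ2·sin²(Δλ/2)=0.6484578832; c=2·atan2(√a, √(1-a))=1.872257462; dist=6371·c=11928.152 ≈ 11928.2 km; running total=64937.8 km
Leg 6 bearing: y=sinΔλ·cosφ2=0.88518698, x=cosφ1·sinφ2-sinφ1·cosφ2·cosΔλ=-0.35816901; θ=atan2(y, x)=112.0295° ≈ 112.0°

Leg 1: dist=14665.8 km, bearing=287.0°
Leg 2: dist=11796.2 km, bearing=51.9°
Leg 3: dist=8221.6 km, bearing=339.0°
Leg 4: dist=10756.5 km, bearing=59.5°
Leg 5: dist=7569.5 km, bearing=154.6°
Leg 6: dist=11928.2 km, bearing=112.0°
Total: 64937.8 km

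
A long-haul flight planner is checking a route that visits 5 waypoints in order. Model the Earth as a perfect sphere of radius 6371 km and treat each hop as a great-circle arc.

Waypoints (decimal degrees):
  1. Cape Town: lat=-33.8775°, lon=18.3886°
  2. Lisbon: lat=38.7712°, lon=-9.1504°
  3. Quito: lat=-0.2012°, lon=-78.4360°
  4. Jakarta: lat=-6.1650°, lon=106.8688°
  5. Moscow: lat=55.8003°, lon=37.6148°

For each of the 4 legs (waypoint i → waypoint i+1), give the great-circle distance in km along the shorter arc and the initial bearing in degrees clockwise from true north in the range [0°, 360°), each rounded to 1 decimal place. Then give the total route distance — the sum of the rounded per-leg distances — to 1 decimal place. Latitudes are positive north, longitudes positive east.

Leg 1: dist=8562.4 km, bearing=338.3°
Leg 2: dist=8242.1 km, bearing=256.5°
Leg 3: dist=19094.4 km, bearing=219.7°
Leg 4: dist=9310.9 km, bearing=328.1°
Total: 45209.8 km

Leg 1: φ1=-0.5912739, φ2=0.6766851, Δφ=1.2679590, Δλ=-0.4806462 rad; a=sin²(Δφ/2)+cosφ1·cosφ2·sin²(Δλ/2)=0.3875554874; c=2·atan2(√a, √(1-a))=1.343967184; dist=6371·c=8562.415 ≈ 8562.4 km; running total=8562.4 km
Leg 1 bearing: y=sinΔλ·cosφ2=-0.36047426, x=cosφ1·sinφ2-sinφ1·cosφ2·cosΔλ=0.90525313; θ=atan2(y, x)=-21.7126° <0 so +360° → 338.2874° ≈ 338.3°
Leg 2: φ1=0.6766851, φ2=-0.0035116, Δφ=-0.6801967, Δλ=-1.2092618 rad; a=sin²(Δφ/2)+cosφ1·cosφ2·sin²(Δλ/2)=0.3632148753; c=2·atan2(√a, √(1-a))=1.293693395; dist=6371·c=8242.121 ≈ 8242.1 km; running total=16804.5 km
Leg 2 bearing: y=sinΔλ·cosφ2=-0.93534940, x=cosφ1·sinφ2-sinφ1·cosφ2·cosΔλ=-0.22423386; θ=atan2(y, x)=-103.4813° <0 so +360° → 256.5187° ≈ 256.5°
Leg 3: φ1=-0.0035116, φ2=-0.1075995, Δφ=-0.1040879, Δλ=3.2341789 rad; a=sin²(Δφ/2)+cosφ1·cosφ2·sin²(Δλ/2)=0.9947876283; c=2·atan2(√a, √(1-a))=2.997073406; dist=6371·c=19094.355 ≈ 19094.4 km; running total=35898.9 km
Leg 3 bearing: y=sinΔλ·cosφ2=-0.09191932, x=cosφ1·sinφ2-sinφ1·cosφ2·cosΔλ=-0.11086771; θ=atan2(y, x)=-140.3382° <0 so +360° → 219.6618° ≈ 219.7°
Leg 4: φ1=-0.1075995, φ2=0.9738990, Δφ=1.0814985, Δλ=-1.2087103 rad; a=sin²(Δφ/2)+cosφ1·cosφ2·sin²(Δλ/2)=0.4454353885; c=2·atan2(√a, √(1-a))=1.461449328; dist=6371·c=9310.894 ≈ 9310.9 km; running total=45209.8 km
Leg 4 bearing: y=sinΔλ·cosφ2=-0.52563381, x=cosφ1·sinφ2-sinφ1·cosφ2·cosΔλ=0.84368235; θ=atan2(y, x)=-31.9239° <0 so +360° → 328.0761° ≈ 328.1°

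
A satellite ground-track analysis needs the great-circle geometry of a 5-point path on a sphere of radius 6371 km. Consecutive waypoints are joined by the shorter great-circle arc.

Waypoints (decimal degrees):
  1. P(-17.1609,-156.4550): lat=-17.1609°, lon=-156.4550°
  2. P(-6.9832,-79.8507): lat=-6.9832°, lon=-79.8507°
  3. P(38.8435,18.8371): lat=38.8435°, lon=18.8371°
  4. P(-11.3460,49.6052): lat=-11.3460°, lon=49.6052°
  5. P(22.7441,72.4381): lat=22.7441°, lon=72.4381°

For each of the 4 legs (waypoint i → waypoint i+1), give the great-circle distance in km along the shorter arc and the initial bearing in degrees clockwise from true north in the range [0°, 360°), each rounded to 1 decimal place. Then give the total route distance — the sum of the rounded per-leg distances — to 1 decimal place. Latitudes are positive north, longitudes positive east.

Leg 1: φ1=-0.2995142, φ2=-0.1218798, Δφ=0.1776344, Δλ=1.3369973 rad; a=sin²(Δφ/2)+cosφ1·cosφ2·sin²(Δλ/2)=0.3722044769; c=2·atan2(√a, √(1-a))=1.312337321; dist=6371·c=8360.901 ≈ 8360.9 km; running total=8360.9 km
Leg 1 bearing: y=sinΔλ·cosφ2=0.96557693, x=cosφ1·sinφ2-sinφ1·cosφ2·cosΔλ=-0.04831563; θ=atan2(y, x)=92.8646° ≈ 92.9°
Leg 2: φ1=-0.1218798, φ2=0.6779470, Δφ=0.7998268, Δλ=1.7224270 rad; a=sin²(Δφ/2)+cosφ1·cosφ2·sin²(Δλ/2)=0.5965139941; c=2·atan2(√a, √(1-a))=1.765043568; dist=6371·c=11245.093 ≈ 11245.1 km; running total=19606.0 km
Leg 2 bearing: y=sinΔλ·cosφ2=0.76992540, x=cosφ1·sinφ2-sinφ1·cosφ2·cosΔλ=0.60823932; θ=atan2(y, x)=51.6913° ≈ 51.7°
Leg 3: φ1=0.6779470, φ2=-0.1980251, Δφ=-0.8759720, Δλ=0.5370046 rad; a=sin²(Δφ/2)+cosφ1·cosφ2·sin²(Δλ/2)=0.2336179413; c=2·atan2(√a, √(1-a))=1.008932847; dist=6371·c=6427.911 ≈ 6427.9 km; running total=26033.9 km
Leg 3 bearing: y=sinΔλ·cosφ2=0.50156706, x=cosφ1·sinφ2-sinφ1·cosφ2·cosΔλ=-0.68161051; θ=atan2(y, x)=143.6523° ≈ 143.7°
Leg 4: φ1=-0.1980251, φ2=0.3969594, Δφ=0.5949845, Δλ=0.3985093 rad; a=sin²(Δφ/2)+cosφ1·cosφ2·sin²(Δλ/2)=0.1213484249; c=2·atan2(√a, √(1-a))=0.711622696; dist=6371·c=4533.748 ≈ 4533.7 km; running total=30567.6 km
Leg 4 bearing: y=sinΔλ·cosφ2=0.35787081, x=cosφ1·sinφ2-sinφ1·cosφ2·cosΔλ=0.54627871; θ=atan2(y, x)=33.2291° ≈ 33.2°

Leg 1: dist=8360.9 km, bearing=92.9°
Leg 2: dist=11245.1 km, bearing=51.7°
Leg 3: dist=6427.9 km, bearing=143.7°
Leg 4: dist=4533.7 km, bearing=33.2°
Total: 30567.6 km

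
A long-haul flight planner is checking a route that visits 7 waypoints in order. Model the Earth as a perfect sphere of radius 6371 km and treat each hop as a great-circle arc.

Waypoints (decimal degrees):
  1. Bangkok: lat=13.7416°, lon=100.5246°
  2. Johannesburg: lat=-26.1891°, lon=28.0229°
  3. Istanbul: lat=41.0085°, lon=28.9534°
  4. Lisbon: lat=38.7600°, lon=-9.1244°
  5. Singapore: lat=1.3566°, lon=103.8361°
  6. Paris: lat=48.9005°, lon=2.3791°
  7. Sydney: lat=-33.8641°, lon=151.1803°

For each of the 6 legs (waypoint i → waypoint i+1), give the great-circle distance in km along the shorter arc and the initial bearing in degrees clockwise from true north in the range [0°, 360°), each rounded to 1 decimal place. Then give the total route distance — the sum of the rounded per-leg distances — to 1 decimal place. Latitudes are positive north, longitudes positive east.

Leg 1: dist=9001.5 km, bearing=240.1°
Leg 2: dist=7472.6 km, bearing=0.8°
Leg 3: dist=3232.8 km, bearing=278.2°
Leg 4: dist=11877.3 km, bearing=74.1°
Leg 5: dist=10727.1 km, bearing=319.6°
Leg 6: dist=16954.6 km, bearing=68.6°
Total: 59265.9 km

Leg 1: φ1=0.2398362, φ2=-0.4570860, Δφ=-0.6969222, Δλ=-1.2653934 rad; a=sin²(Δφ/2)+cosφ1·cosφ2·sin²(Δλ/2)=0.4213742248; c=2·atan2(√a, √(1-a))=1.412889369; dist=6371·c=9001.518 ≈ 9001.5 km; running total=9001.5 km
Leg 1 bearing: y=sinΔλ·cosφ2=-0.85581861, x=cosφ1·sinφ2-sinφ1·cosφ2·cosΔλ=-0.49279453; θ=atan2(y, x)=-119.9341° <0 so +360° → 240.0659° ≈ 240.1°
Leg 2: φ1=-0.4570860, φ2=0.7157333, Δφ=1.1728194, Δλ=0.0162403 rad; a=sin²(Δφ/2)+cosφ1·cosφ2·sin²(Δλ/2)=0.3062675473; c=2·atan2(√a, √(1-a))=1.172916233; dist=6371·c=7472.649 ≈ 7472.6 km; running total=16474.1 km
Leg 2 bearing: y=sinΔλ·cosφ2=0.01225458, x=cosφ1·sinφ2-sinφ1·cosφ2·cosΔλ=0.92180300; θ=atan2(y, x)=0.7617° ≈ 0.8°
Leg 3: φ1=0.7157333, φ2=0.6764896, Δφ=-0.0392437, Δλ=-0.6645830 rad; a=sin²(Δφ/2)+cosφ1·cosφ2·sin²(Δλ/2)=0.0630013376; c=2·atan2(√a, √(1-a))=0.507427767; dist=6371·c=3232.822 ≈ 3232.8 km; running total=19706.9 km
Leg 3 bearing: y=sinΔλ·cosφ2=-0.48091149, x=cosφ1·sinφ2-sinφ1·cosφ2·cosΔλ=0.06966213; θ=atan2(y, x)=-81.7578° <0 so +360° → 278.2422° ≈ 278.2°
Leg 4: φ1=0.6764896, φ2=0.0236771, Δφ=-0.6528125, Δλ=1.9715326 rad; a=sin²(Δφ/2)+cosφ1·cosφ2·sin²(Δλ/2)=0.6446401811; c=2·atan2(√a, √(1-a))=1.864271298; dist=6371·c=11877.272 ≈ 11877.3 km; running total=31584.2 km
Leg 4 bearing: y=sinΔλ·cosφ2=0.92051592, x=cosφ1·sinφ2-sinφ1·cosφ2·cosΔλ=0.26261628; θ=atan2(y, x)=74.0770° ≈ 74.1°
Leg 5: φ1=0.0236771, φ2=0.8534747, Δφ=0.8297976, Δλ=-1.7707587 rad; a=sin²(Δφ/2)+cosφ1·cosφ2·sin²(Δλ/2)=0.5563487302; c=2·atan2(√a, √(1-a))=1.683733717; dist=6371·c=10727.068 ≈ 10727.1 km; running total=42311.3 km
Leg 5 bearing: y=sinΔλ·cosφ2=-0.64426998, x=cosφ1·sinφ2-sinφ1·cosφ2·cosΔλ=0.75644926; θ=atan2(y, x)=-40.4211° <0 so +360° → 319.5789° ≈ 319.6°
Leg 6: φ1=0.8534747, φ2=-0.5910400, Δφ=-1.4445148, Δλ=2.5970709 rad; a=sin²(Δφ/2)+cosφ1·cosφ2·sin²(Δλ/2)=0.9434085865; c=2·atan2(√a, √(1-a))=2.661207872; dist=6371·c=16954.555 ≈ 16954.6 km; running total=59265.9 km
Leg 6 bearing: y=sinΔλ·cosφ2=0.43013486, x=cosφ1·sinφ2-sinφ1·cosφ2·cosΔλ=0.16893581; θ=atan2(y, x)=68.5575° ≈ 68.6°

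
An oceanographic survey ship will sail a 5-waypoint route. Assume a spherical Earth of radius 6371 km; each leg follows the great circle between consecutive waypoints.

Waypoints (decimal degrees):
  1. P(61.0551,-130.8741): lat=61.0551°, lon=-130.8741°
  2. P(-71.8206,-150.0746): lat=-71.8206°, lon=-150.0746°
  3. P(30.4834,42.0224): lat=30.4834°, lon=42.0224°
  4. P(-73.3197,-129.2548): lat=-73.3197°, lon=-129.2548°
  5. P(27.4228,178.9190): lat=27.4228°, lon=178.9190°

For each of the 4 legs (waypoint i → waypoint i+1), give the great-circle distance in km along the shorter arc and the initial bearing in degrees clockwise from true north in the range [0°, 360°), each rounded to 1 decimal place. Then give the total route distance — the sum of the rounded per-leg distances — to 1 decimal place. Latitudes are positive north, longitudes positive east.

Leg 1: dist=14848.5 km, bearing=188.1°
Leg 2: dist=15361.3 km, bearing=195.7°
Leg 3: dist=15225.2 km, bearing=183.7°
Leg 4: dist=11840.2 km, bearing=313.3°
Total: 57275.2 km

Leg 1: φ1=1.0656125, φ2=-1.2535059, Δφ=-2.3191185, Δλ=-0.3351119 rad; a=sin²(Δφ/2)+cosφ1·cosφ2·sin²(Δλ/2)=0.8444047212; c=2·atan2(√a, √(1-a))=2.330641817; dist=6371·c=14848.519 ≈ 14848.5 km; running total=14848.5 km
Leg 1 bearing: y=sinΔλ·cosφ2=-0.10260678, x=cosφ1·sinφ2-sinφ1·cosφ2·cosΔλ=-0.71764434; θ=atan2(y, x)=-171.8632° <0 so +360° → 188.1368° ≈ 188.1°
Leg 2: φ1=-1.2535059, φ2=0.5320357, Δφ=1.7855416, Δλ=3.3527251 rad; a=sin²(Δφ/2)+cosφ1·cosφ2·sin²(Δλ/2)=0.8724325126; c=2·atan2(√a, √(1-a))=2.411128849; dist=6371·c=15361.302 ≈ 15361.3 km; running total=30209.8 km
Leg 2 bearing: y=sinΔλ·cosφ2=-0.18060016, x=cosφ1·sinφ2-sinφ1·cosφ2·cosΔλ=-0.64230808; θ=atan2(y, x)=-164.2954° <0 so +360° → 195.7046° ≈ 195.7°
Leg 3: φ1=0.5320357, φ2=-1.2796702, Δφ=-1.8117059, Δλ=-2.9893511 rad; a=sin²(Δφ/2)+cosφ1·cosφ2·sin²(Δλ/2)=0.8652191163; c=2·atan2(√a, √(1-a))=2.389759706; dist=6371·c=15225.159 ≈ 15225.2 km; running total=45435.0 km
Leg 3 bearing: y=sinΔλ·cosφ2=-0.04352947, x=cosφ1·sinφ2-sinφ1·cosφ2·cosΔλ=-0.68159018; θ=atan2(y, x)=-176.3458° <0 so +360° → 183.6542° ≈ 183.7°
Leg 4: φ1=-1.2796702, φ2=0.4786182, Δφ=1.7582883, Δλ=5.3786475 rad; a=sin²(Δφ/2)+cosφ1·cosφ2·sin²(Δλ/2)=0.6418540957; c=2·atan2(√a, √(1-a))=1.858455323; dist=6371·c=11840.219 ≈ 11840.2 km; running total=57275.2 km
Leg 4 bearing: y=sinΔλ·cosφ2=-0.69780281, x=cosφ1·sinφ2-sinφ1·cosφ2·cosΔλ=0.65770883; θ=atan2(y, x)=-46.6942° <0 so +360° → 313.3058° ≈ 313.3°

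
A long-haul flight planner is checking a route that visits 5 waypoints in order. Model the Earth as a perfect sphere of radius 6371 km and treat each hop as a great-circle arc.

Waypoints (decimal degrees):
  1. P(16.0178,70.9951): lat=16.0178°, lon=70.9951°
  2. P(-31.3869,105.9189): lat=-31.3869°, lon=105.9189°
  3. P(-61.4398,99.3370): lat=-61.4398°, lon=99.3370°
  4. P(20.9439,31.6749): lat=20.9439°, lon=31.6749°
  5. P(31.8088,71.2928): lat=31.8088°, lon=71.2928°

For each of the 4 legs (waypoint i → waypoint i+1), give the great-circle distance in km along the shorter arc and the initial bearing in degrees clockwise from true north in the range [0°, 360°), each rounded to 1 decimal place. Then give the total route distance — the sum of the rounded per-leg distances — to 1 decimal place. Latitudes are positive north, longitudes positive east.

Leg 1: φ1=0.2795633, φ2=-0.5478047, Δφ=-0.8273681, Δλ=0.6095353 rad; a=sin²(Δφ/2)+cosφ1·cosφ2·sin²(Δλ/2)=0.2354748647; c=2·atan2(√a, √(1-a))=1.013315337; dist=6371·c=6455.832 ≈ 6455.8 km; running total=6455.8 km
Leg 1 bearing: y=sinΔλ·cosφ2=0.48871450, x=cosφ1·sinφ2-sinφ1·cosφ2·cosΔλ=-0.69373190; θ=atan2(y, x)=144.8364° ≈ 144.8°
Leg 2: φ1=-0.5478047, φ2=-1.0723268, Δφ=-0.5245221, Δλ=-0.1148758 rad; a=sin²(Δφ/2)+cosφ1·cosφ2·sin²(Δλ/2)=0.0685632702; c=2·atan2(√a, √(1-a))=0.529868661; dist=6371·c=3375.793 ≈ 3375.8 km; running total=9831.6 km
Leg 2 bearing: y=sinΔλ·cosφ2=-0.05479934, x=cosφ1·sinφ2-sinφ1·cosφ2·cosΔλ=-0.50244047; θ=atan2(y, x)=-173.7756° <0 so +360° → 186.2244° ≈ 186.2°
Leg 3: φ1=-1.0723268, φ2=0.3655400, Δφ=1.4378668, Δλ=-1.1809264 rad; a=sin²(Δφ/2)+cosφ1·cosφ2·sin²(Δλ/2)=0.5721291890; c=2·atan2(√a, √(1-a))=1.715559797; dist=6371·c=10929.831 ≈ 10929.8 km; running total=20761.4 km
Leg 3 bearing: y=sinΔλ·cosφ2=-0.86384731, x=cosφ1·sinφ2-sinφ1·cosφ2·cosΔλ=0.48265656; θ=atan2(y, x)=-60.8066° <0 so +360° → 299.1934° ≈ 299.2°
Leg 4: φ1=0.3655400, φ2=0.5551683, Δφ=0.1896283, Δλ=0.6914628 rad; a=sin²(Δφ/2)+cosφ1·cosφ2·sin²(Δλ/2)=0.1001097073; c=2·atan2(√a, √(1-a))=0.643866711; dist=6371·c=4102.075 ≈ 4102.1 km; running total=24863.5 km
Leg 4 bearing: y=sinΔλ·cosφ2=0.54189493, x=cosφ1·sinφ2-sinφ1·cosφ2·cosΔλ=0.25826516; θ=atan2(y, x)=64.5177° ≈ 64.5°

Leg 1: dist=6455.8 km, bearing=144.8°
Leg 2: dist=3375.8 km, bearing=186.2°
Leg 3: dist=10929.8 km, bearing=299.2°
Leg 4: dist=4102.1 km, bearing=64.5°
Total: 24863.5 km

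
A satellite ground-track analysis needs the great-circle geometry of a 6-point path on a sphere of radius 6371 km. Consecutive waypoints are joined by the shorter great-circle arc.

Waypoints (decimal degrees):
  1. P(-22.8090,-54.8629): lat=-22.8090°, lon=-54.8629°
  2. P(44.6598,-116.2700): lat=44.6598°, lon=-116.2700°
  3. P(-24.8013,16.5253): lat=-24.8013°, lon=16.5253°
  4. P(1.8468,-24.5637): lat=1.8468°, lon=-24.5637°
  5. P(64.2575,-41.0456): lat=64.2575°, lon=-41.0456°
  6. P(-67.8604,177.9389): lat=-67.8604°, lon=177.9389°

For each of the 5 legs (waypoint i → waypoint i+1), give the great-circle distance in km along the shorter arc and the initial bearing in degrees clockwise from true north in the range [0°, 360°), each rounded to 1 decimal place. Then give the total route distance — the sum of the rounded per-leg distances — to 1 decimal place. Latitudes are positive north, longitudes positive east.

Leg 1: φ1=-0.3980921, φ2=0.7794606, Δφ=1.1775527, Δλ=-1.0717561 rad; a=sin²(Δφ/2)+cosφ1·cosφ2·sin²(Δλ/2)=0.4793458374; c=2·atan2(√a, √(1-a))=1.529476245; dist=6371·c=9744.293 ≈ 9744.3 km; running total=9744.3 km
Leg 1 bearing: y=sinΔλ·cosφ2=-0.62454517, x=cosφ1·sinφ2-sinφ1·cosφ2·cosΔλ=0.77989547; θ=atan2(y, x)=-38.6880° <0 so +360° → 321.3120° ≈ 321.3°
Leg 2: φ1=0.7794606, φ2=-0.4328643, Δφ=-1.2123249, Δλ=2.3177152 rad; a=sin²(Δφ/2)+cosφ1·cosφ2·sin²(Δλ/2)=0.8667571939; c=2·atan2(√a, √(1-a))=2.394274650; dist=6371·c=15253.924 ≈ 15253.9 km; running total=24998.2 km
Leg 2 bearing: y=sinΔλ·cosφ2=0.66610706, x=cosφ1·sinφ2-sinφ1·cosφ2·cosΔλ=0.13512229; θ=atan2(y, x)=78.5329° ≈ 78.5°
Leg 3: φ1=-0.4328643, φ2=0.0322327, Δφ=0.4650971, Δλ=-0.7171383 rad; a=sin²(Δφ/2)+cosφ1·cosφ2·sin²(Δλ/2)=0.1648492678; c=2·atan2(√a, √(1-a))=0.836181376; dist=6371·c=5327.312 ≈ 5327.3 km; running total=30325.5 km
Leg 3 bearing: y=sinΔλ·cosφ2=-0.65688917, x=cosφ1·sinφ2-sinφ1·cosφ2·cosΔλ=0.34524275; θ=atan2(y, x)=-62.2748° <0 so +360° → 297.7252° ≈ 297.7°
Leg 4: φ1=0.0322327, φ2=1.1215049, Δφ=1.0892722, Δλ=-0.2876634 rad; a=sin²(Δφ/2)+cosφ1·cosφ2·sin²(Δλ/2)=0.2773534846; c=2·atan2(√a, √(1-a))=1.109294825; dist=6371·c=7067.317 ≈ 7067.3 km; running total=37392.8 km
Leg 4 bearing: y=sinΔλ·cosφ2=-0.12322407, x=cosφ1·sinφ2-sinφ1·cosφ2·cosΔλ=0.88686524; θ=atan2(y, x)=-7.9102° <0 so +360° → 352.0898° ≈ 352.1°
Leg 5: φ1=1.1215049, φ2=-1.1843874, Δφ=-2.3058924, Δλ=3.8220005 rad; a=sin²(Δφ/2)+cosφ1·cosφ2·sin²(Δλ/2)=0.9807870435; c=2·atan2(√a, √(1-a))=2.863475563; dist=6371·c=18243.203 ≈ 18243.2 km; running total=55636.0 km
Leg 5 bearing: y=sinΔλ·cosφ2=-0.23708930, x=cosφ1·sinφ2-sinφ1·cosφ2·cosΔλ=-0.13843388; θ=atan2(y, x)=-120.2802° <0 so +360° → 239.7198° ≈ 239.7°

Leg 1: dist=9744.3 km, bearing=321.3°
Leg 2: dist=15253.9 km, bearing=78.5°
Leg 3: dist=5327.3 km, bearing=297.7°
Leg 4: dist=7067.3 km, bearing=352.1°
Leg 5: dist=18243.2 km, bearing=239.7°
Total: 55636.0 km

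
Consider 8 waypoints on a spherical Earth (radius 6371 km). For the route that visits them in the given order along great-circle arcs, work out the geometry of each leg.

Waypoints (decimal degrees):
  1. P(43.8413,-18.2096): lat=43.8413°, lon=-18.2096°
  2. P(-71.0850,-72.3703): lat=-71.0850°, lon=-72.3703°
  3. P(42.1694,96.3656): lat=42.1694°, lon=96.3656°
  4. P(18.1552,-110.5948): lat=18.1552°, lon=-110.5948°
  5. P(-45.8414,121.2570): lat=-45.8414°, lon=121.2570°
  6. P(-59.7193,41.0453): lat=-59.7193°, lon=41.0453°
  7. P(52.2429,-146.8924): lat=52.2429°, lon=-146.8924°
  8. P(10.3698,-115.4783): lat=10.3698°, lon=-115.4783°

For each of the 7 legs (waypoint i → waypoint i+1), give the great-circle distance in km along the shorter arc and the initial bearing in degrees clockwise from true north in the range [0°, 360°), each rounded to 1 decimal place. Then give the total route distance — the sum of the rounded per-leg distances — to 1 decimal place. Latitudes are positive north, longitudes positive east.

Leg 1: dist=13479.3 km, bearing=197.9°
Leg 2: dist=16739.4 km, bearing=162.9°
Leg 3: dist=12758.8 km, bearing=28.3°
Leg 4: dist=14369.7 km, bearing=225.0°
Leg 5: dist=5250.0 km, bearing=222.6°
Leg 6: dist=19049.6 km, bearing=145.9°
Leg 7: dist=5446.2 km, bearing=137.2°
Total: 87093.0 km

Leg 1: φ1=0.7651750, φ2=-1.2406673, Δφ=-2.0058423, Δλ=-0.9452825 rad; a=sin²(Δφ/2)+cosφ1·cosφ2·sin²(Δλ/2)=0.7591810826; c=2·atan2(√a, √(1-a))=2.115730928; dist=6371·c=13479.322 ≈ 13479.3 km; running total=13479.3 km
Leg 1 bearing: y=sinΔλ·cosφ2=-0.26278845, x=cosφ1·sinφ2-sinφ1·cosφ2·cosΔλ=-0.81378308; θ=atan2(y, x)=-162.1036° <0 so +360° → 197.8964° ≈ 197.9°
Leg 2: φ1=-1.2406673, φ2=0.7359949, Δφ=1.9766622, Δλ=2.9449970 rad; a=sin²(Δφ/2)+cosφ1·cosφ2·sin²(Δλ/2)=0.9353524273; c=2·atan2(√a, √(1-a))=2.627430031; dist=6371·c=16739.357 ≈ 16739.4 km; running total=30218.7 km
Leg 2 bearing: y=sinΔλ·cosφ2=0.14477266, x=cosφ1·sinφ2-sinφ1·cosφ2·cosΔλ=-0.47001482; θ=atan2(y, x)=162.8803° ≈ 162.9°
Leg 3: φ1=0.7359949, φ2=0.3168680, Δφ=-0.4191269, Δλ=-3.6121404 rad; a=sin²(Δφ/2)+cosφ1·cosφ2·sin²(Δλ/2)=0.7092730999; c=2·atan2(√a, √(1-a))=2.002640298; dist=6371·c=12758.821 ≈ 12758.8 km; running total=42977.5 km
Leg 3 bearing: y=sinΔλ·cosφ2=0.43080376, x=cosφ1·sinφ2-sinφ1·cosφ2·cosΔλ=0.79951685; θ=atan2(y, x)=28.3171° ≈ 28.3°
Leg 4: φ1=0.3168680, φ2=-0.8000834, Δφ=-1.1169514, Δλ=4.0465773 rad; a=sin²(Δφ/2)+cosφ1·cosφ2·sin²(Δλ/2)=0.8162173933; c=2·atan2(√a, √(1-a))=2.255488748; dist=6371·c=14369.719 ≈ 14369.7 km; running total=57347.2 km
Leg 4 bearing: y=sinΔλ·cosφ2=-0.54785404, x=cosφ1·sinφ2-sinφ1·cosφ2·cosΔλ=-0.54761501; θ=atan2(y, x)=-134.9875° <0 so +360° → 225.0125° ≈ 225.0°
Leg 5: φ1=-0.8000834, φ2=-1.0422984, Δφ=-0.2422150, Δλ=-1.3999583 rad; a=sin²(Δφ/2)+cosφ1·cosφ2·sin²(Δλ/2)=0.1603731289; c=2·atan2(√a, √(1-a))=0.824051005; dist=6371·c=5250.029 ≈ 5250.0 km; running total=62597.2 km
Leg 5 bearing: y=sinΔλ·cosφ2=-0.49689640, x=cosφ1·sinφ2-sinφ1·cosφ2·cosΔλ=-0.54010029; θ=atan2(y, x)=-137.3857° <0 so +360° → 222.6143° ≈ 222.6°
Leg 6: φ1=-1.0422984, φ2=0.9118106, Δφ=1.9541090, Δλ=-3.2801317 rad; a=sin²(Δφ/2)+cosφ1·cosφ2·sin²(Δλ/2)=0.9942701655; c=2·atan2(√a, √(1-a))=2.990056364; dist=6371·c=19049.649 ≈ 19049.6 km; running total=81646.8 km
Leg 6 bearing: y=sinΔλ·cosφ2=0.08455845, x=cosφ1·sinφ2-sinφ1·cosφ2·cosΔλ=-0.12505152; θ=atan2(y, x)=145.9339° ≈ 145.9°
Leg 7: φ1=0.9118106, φ2=0.1809872, Δφ=-0.7308235, Δλ=0.5482795 rad; a=sin²(Δφ/2)+cosφ1·cosφ2·sin²(Δλ/2)=0.1718303195; c=2·atan2(√a, √(1-a))=0.854839830; dist=6371·c=5446.185 ≈ 5446.2 km; running total=87093.0 km
Leg 7 bearing: y=sinΔλ·cosφ2=0.51270632, x=cosφ1·sinφ2-sinφ1·cosφ2·cosΔλ=-0.55348972; θ=atan2(y, x)=137.1906° ≈ 137.2°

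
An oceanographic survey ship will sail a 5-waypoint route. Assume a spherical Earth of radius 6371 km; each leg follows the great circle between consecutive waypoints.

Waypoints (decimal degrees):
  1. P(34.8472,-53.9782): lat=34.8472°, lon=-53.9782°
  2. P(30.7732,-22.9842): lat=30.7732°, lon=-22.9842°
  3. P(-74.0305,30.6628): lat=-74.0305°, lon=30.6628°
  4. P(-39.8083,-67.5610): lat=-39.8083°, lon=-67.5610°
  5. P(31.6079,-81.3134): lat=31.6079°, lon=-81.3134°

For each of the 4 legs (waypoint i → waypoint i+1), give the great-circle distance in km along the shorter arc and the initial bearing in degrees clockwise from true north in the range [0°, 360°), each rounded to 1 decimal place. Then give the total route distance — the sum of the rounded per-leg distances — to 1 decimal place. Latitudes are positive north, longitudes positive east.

Leg 1: dist=2920.0 km, bearing=90.1°
Leg 2: dist=12297.7 km, bearing=166.3°
Leg 3: dist=6024.2 km, bearing=249.7°
Leg 4: dist=8066.8 km, bearing=347.7°
Total: 29308.7 km

Leg 1: φ1=0.6081984, φ2=0.5370937, Δφ=-0.0711047, Δλ=0.5409473 rad; a=sin²(Δφ/2)+cosφ1·cosφ2·sin²(Δλ/2)=0.0516019946; c=2·atan2(√a, √(1-a))=0.458322384; dist=6371·c=2919.972 ≈ 2920.0 km; running total=2920.0 km
Leg 1 bearing: y=sinΔλ·cosφ2=0.44244323, x=cosφ1·sinφ2-sinφ1·cosφ2·cosΔλ=-0.00094932; θ=atan2(y, x)=90.1229° ≈ 90.1°
Leg 2: φ1=0.5370937, φ2=-1.2920760, Δφ=-1.8291696, Δλ=0.9363168 rad; a=sin²(Δφ/2)+cosφ1·cosφ2·sin²(Δλ/2)=0.6758875527; c=2·atan2(√a, √(1-a))=1.930263065; dist=6371·c=12297.706 ≈ 12297.7 km; running total=15217.7 km
Leg 2 bearing: y=sinΔλ·cosφ2=0.22158075, x=cosφ1·sinφ2-sinφ1·cosφ2·cosΔλ=-0.90948131; θ=atan2(y, x)=166.3075° ≈ 166.3°
Leg 3: φ1=-1.2920760, φ2=-0.6947859, Δφ=0.5972901, Δλ=-1.7143287 rad; a=sin²(Δφ/2)+cosφ1·cosφ2·sin²(Δλ/2)=0.2073588021; c=2·atan2(√a, √(1-a))=0.945568033; dist=6371·c=6024.214 ≈ 6024.2 km; running total=21241.9 km
Leg 3 bearing: y=sinΔλ·cosφ2=-0.76029140, x=cosφ1·sinφ2-sinφ1·cosφ2·cosΔλ=-0.28178271; θ=atan2(y, x)=-110.3359° <0 so +360° → 249.6641° ≈ 249.7°
Leg 4: φ1=-0.6947859, φ2=0.5516619, Δφ=1.2464478, Δλ=-0.2400247 rad; a=sin²(Δφ/2)+cosφ1·cosφ2·sin²(Δλ/2)=0.3500320822; c=2·atan2(√a, √(1-a))=1.266170935; dist=6371·c=8066.775 ≈ 8066.8 km; running total=29308.7 km
Leg 4 bearing: y=sinΔλ·cosφ2=-0.20246095, x=cosφ1·sinφ2-sinφ1·cosφ2·cosΔλ=0.93222747; θ=atan2(y, x)=-12.2532° <0 so +360° → 347.7468° ≈ 347.7°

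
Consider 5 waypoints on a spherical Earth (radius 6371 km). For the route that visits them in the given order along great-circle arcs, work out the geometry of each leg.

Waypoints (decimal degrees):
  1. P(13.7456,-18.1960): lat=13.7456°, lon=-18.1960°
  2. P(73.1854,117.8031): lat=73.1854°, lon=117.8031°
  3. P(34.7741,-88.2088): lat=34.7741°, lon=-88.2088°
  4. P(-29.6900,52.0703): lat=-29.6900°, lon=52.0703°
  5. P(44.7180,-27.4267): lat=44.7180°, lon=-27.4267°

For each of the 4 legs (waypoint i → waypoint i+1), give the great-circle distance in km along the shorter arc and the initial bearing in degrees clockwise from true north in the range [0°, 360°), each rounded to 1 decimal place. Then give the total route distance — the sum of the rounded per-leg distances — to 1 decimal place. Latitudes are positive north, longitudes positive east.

Leg 1: φ1=0.2399060, φ2=1.2773262, Δφ=1.0374202, Δλ=2.3736321 rad; a=sin²(Δφ/2)+cosφ1·cosφ2·sin²(Δλ/2)=0.4873362491; c=2·atan2(√a, √(1-a))=1.545466116; dist=6371·c=9846.165 ≈ 9846.2 km; running total=9846.2 km
Leg 1 bearing: y=sinΔλ·cosφ2=0.20095108, x=cosφ1·sinφ2-sinφ1·cosφ2·cosΔλ=0.97927380; θ=atan2(y, x)=11.5964° ≈ 11.6°
Leg 2: φ1=1.2773262, φ2=0.6069225, Δφ=-0.6704037, Δλ=-3.5955860 rad; a=sin²(Δφ/2)+cosφ1·cosφ2·sin²(Δλ/2)=0.3337929209; c=2·atan2(√a, √(1-a))=1.231934182; dist=6371·c=7848.653 ≈ 7848.7 km; running total=17694.9 km
Leg 2 bearing: y=sinΔλ·cosφ2=0.36023450, x=cosφ1·sinφ2-sinφ1·cosφ2·cosΔλ=0.87162603; θ=atan2(y, x)=22.4548° ≈ 22.5°
Leg 3: φ1=0.6069225, φ2=-0.5181883, Δφ=-1.1251108, Δλ=2.4483322 rad; a=sin²(Δφ/2)+cosφ1·cosφ2·sin²(Δλ/2)=0.9156747875; c=2·atan2(√a, √(1-a))=2.552328004; dist=6371·c=16260.882 ≈ 16260.9 km; running total=33955.8 km
Leg 3 bearing: y=sinΔλ·cosφ2=0.55515286, x=cosφ1·sinφ2-sinφ1·cosφ2·cosΔλ=-0.02575241; θ=atan2(y, x)=92.6559° ≈ 92.7°
Leg 4: φ1=-0.5181883, φ2=0.7804763, Δφ=1.2986646, Δλ=-1.3874844 rad; a=sin²(Δφ/2)+cosφ1·cosφ2·sin²(Δλ/2)=0.6179912916; c=2·atan2(√a, √(1-a))=1.809025912; dist=6371·c=11525.304 ≈ 11525.3 km; running total=45481.1 km
Leg 4 bearing: y=sinΔλ·cosφ2=-0.69867298, x=cosφ1·sinφ2-sinφ1·cosφ2·cosΔλ=0.67540232; θ=atan2(y, x)=-45.9702° <0 so +360° → 314.0298° ≈ 314.0°

Leg 1: dist=9846.2 km, bearing=11.6°
Leg 2: dist=7848.7 km, bearing=22.5°
Leg 3: dist=16260.9 km, bearing=92.7°
Leg 4: dist=11525.3 km, bearing=314.0°
Total: 45481.1 km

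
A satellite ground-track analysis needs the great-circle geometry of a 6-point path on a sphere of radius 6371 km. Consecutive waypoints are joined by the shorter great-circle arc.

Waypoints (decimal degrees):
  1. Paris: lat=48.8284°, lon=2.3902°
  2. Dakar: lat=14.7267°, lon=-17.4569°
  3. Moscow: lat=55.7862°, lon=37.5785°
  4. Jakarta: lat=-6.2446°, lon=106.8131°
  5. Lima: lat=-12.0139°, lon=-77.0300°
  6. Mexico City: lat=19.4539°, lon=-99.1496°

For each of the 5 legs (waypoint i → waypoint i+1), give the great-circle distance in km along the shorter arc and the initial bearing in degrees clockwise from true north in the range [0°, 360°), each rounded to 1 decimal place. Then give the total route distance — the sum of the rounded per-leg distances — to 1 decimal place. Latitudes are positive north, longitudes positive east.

Leg 1: dist=4202.4 km, bearing=212.4°
Leg 2: dist=6509.7 km, bearing=32.7°
Leg 3: dist=9316.7 km, bearing=110.8°
Leg 4: dist=17940.8 km, bearing=168.2°
Leg 5: dist=4255.9 km, bearing=325.0°
Total: 42225.5 km

Leg 1: φ1=0.8522163, φ2=0.2570294, Δφ=-0.5951869, Δλ=-0.3463972 rad; a=sin²(Δφ/2)+cosφ1·cosφ2·sin²(Δλ/2)=0.1048872191; c=2·atan2(√a, √(1-a))=0.659619342; dist=6371·c=4202.435 ≈ 4202.4 km; running total=4202.4 km
Leg 1 bearing: y=sinΔλ·cosφ2=-0.32835811, x=cosφ1·sinφ2-sinφ1·cosφ2·cosΔλ=-0.51742102; θ=atan2(y, x)=-147.6006° <0 so +360° → 212.3994° ≈ 212.4°
Leg 2: φ1=0.2570294, φ2=0.9736529, Δφ=0.7166235, Δλ=0.9605489 rad; a=sin²(Δφ/2)+cosφ1·cosφ2·sin²(Δλ/2)=0.2390706712; c=2·atan2(√a, √(1-a))=1.021767941; dist=6371·c=6509.684 ≈ 6509.7 km; running total=10712.1 km
Leg 2 bearing: y=sinΔλ·cosφ2=0.46079409, x=cosφ1·sinφ2-sinφ1·cosφ2·cosΔλ=0.71786653; θ=atan2(y, x)=32.6962° ≈ 32.7°
Leg 3: φ1=0.9736529, φ2=-0.1089888, Δφ=-1.0826417, Δλ=1.2083717 rad; a=sin²(Δφ/2)+cosφ1·cosφ2·sin²(Δλ/2)=0.4458896542; c=2·atan2(√a, √(1-a))=1.462363272; dist=6371·c=9316.716 ≈ 9316.7 km; running total=20028.8 km
Leg 3 bearing: y=sinΔλ·cosφ2=0.92949198, x=cosφ1·sinφ2-sinφ1·cosφ2·cosΔλ=-0.35260877; θ=atan2(y, x)=110.7746° ≈ 110.8°
Leg 4: φ1=-0.1089888, φ2=-0.2096821, Δφ=-0.1006933, Δλ=-3.2086674 rad; a=sin²(Δφ/2)+cosφ1·cosφ2·sin²(Δλ/2)=0.9737331458; c=2·atan2(√a, √(1-a))=2.816015541; dist=6371·c=17940.835 ≈ 17940.8 km; running total=37969.6 km
Leg 4 bearing: y=sinΔλ·cosφ2=0.06555644, x=cosφ1·sinφ2-sinφ1·cosφ2·cosΔλ=-0.31306546; θ=atan2(y, x)=168.1731° ≈ 168.2°
Leg 5: φ1=-0.2096821, φ2=0.3395346, Δφ=0.5492167, Δλ=-0.3860598 rad; a=sin²(Δφ/2)+cosφ1·cosφ2·sin²(Δλ/2)=0.1074722912; c=2·atan2(√a, √(1-a))=0.668010739; dist=6371·c=4255.896 ≈ 4255.9 km; running total=42225.5 km
Leg 5 bearing: y=sinΔλ·cosφ2=-0.35504437, x=cosφ1·sinφ2-sinφ1·cosφ2·cosΔλ=0.50757412; θ=atan2(y, x)=-34.9725° <0 so +360° → 325.0275° ≈ 325.0°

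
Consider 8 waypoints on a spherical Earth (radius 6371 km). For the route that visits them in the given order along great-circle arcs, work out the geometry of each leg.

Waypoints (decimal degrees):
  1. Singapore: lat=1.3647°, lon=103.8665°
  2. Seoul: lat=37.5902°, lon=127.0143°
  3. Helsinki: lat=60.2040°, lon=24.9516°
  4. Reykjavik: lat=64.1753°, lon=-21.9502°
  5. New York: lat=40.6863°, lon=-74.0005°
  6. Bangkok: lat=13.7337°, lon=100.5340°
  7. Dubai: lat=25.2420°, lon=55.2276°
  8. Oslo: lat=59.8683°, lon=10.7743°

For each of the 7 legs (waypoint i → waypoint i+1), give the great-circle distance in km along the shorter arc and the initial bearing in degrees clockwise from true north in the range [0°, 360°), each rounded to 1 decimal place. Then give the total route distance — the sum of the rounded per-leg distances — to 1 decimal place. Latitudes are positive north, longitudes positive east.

Leg 1: φ1=0.0238185, φ2=0.6560728, Δφ=0.6322542, Δλ=0.4040053 rad; a=sin²(Δφ/2)+cosφ1·cosφ2·sin²(Δλ/2)=0.1285385533; c=2·atan2(√a, √(1-a))=0.733369897; dist=6371·c=4672.300 ≈ 4672.3 km; running total=4672.3 km
Leg 1 bearing: y=sinΔλ·cosφ2=0.31149353, x=cosφ1·sinφ2-sinφ1·cosφ2·cosΔλ=0.59248405; θ=atan2(y, x)=27.7328° ≈ 27.7°
Leg 2: φ1=0.6560728, φ2=1.0507580, Δφ=0.3946853, Δλ=-1.7813302 rad; a=sin²(Δφ/2)+cosφ1·cosφ2·sin²(Δλ/2)=0.2764602215; c=2·atan2(√a, √(1-a))=1.107298572; dist=6371·c=7054.599 ≈ 7054.6 km; running total=11726.9 km
Leg 2 bearing: y=sinΔλ·cosφ2=-0.48594128, x=cosφ1·sinφ2-sinφ1·cosφ2·cosΔλ=0.75098665; θ=atan2(y, x)=-32.9057° <0 so +360° → 327.0943° ≈ 327.1°
Leg 3: φ1=1.0507580, φ2=1.1200703, Δφ=0.0693123, Δλ=-0.8185908 rad; a=sin²(Δφ/2)+cosφ1·cosφ2·sin²(Δλ/2)=0.0354831206; c=2·atan2(√a, √(1-a))=0.379003603; dist=6371·c=2414.632 ≈ 2414.6 km; running total=14141.5 km
Leg 3 bearing: y=sinΔλ·cosφ2=-0.31808205, x=cosφ1·sinφ2-sinφ1·cosφ2·cosΔλ=0.18899759; θ=atan2(y, x)=-59.2821° <0 so +360° → 300.7179° ≈ 300.7°
Leg 4: φ1=1.1200703, φ2=0.7101099, Δφ=-0.4099604, Δλ=-0.9084491 rad; a=sin²(Δφ/2)+cosφ1·cosφ2·sin²(Δλ/2)=0.1050244524; c=2·atan2(√a, √(1-a))=0.660067091; dist=6371·c=4205.287 ≈ 4205.3 km; running total=18346.8 km
Leg 4 bearing: y=sinΔλ·cosφ2=-0.59795048, x=cosφ1·sinφ2-sinφ1·cosφ2·cosΔλ=-0.13576631; θ=atan2(y, x)=-102.7923° <0 so +360° → 257.2077° ≈ 257.2°
Leg 5: φ1=0.7101099, φ2=0.2396983, Δφ=-0.4704116, Δλ=3.0462017 rad; a=sin²(Δφ/2)+cosφ1·cosφ2·sin²(Δλ/2)=0.7892451396; c=2·atan2(√a, √(1-a))=2.187672947; dist=6371·c=13937.664 ≈ 13937.7 km; running total=32284.5 km
Leg 5 bearing: y=sinΔλ·cosφ2=0.09252324, x=cosφ1·sinφ2-sinφ1·cosφ2·cosΔλ=0.81042486; θ=atan2(y, x)=6.5131° ≈ 6.5°
Leg 6: φ1=0.2396983, φ2=0.4405560, Δφ=0.2008577, Δλ=-0.7907459 rad; a=sin²(Δφ/2)+cosφ1·cosφ2·sin²(Δλ/2)=0.1403937371; c=2·atan2(√a, √(1-a))=0.768128072; dist=6371·c=4893.744 ≈ 4893.7 km; running total=37178.2 km
Leg 6 bearing: y=sinΔλ·cosφ2=-0.64299963, x=cosφ1·sinφ2-sinφ1·cosφ2·cosΔλ=0.26322008; θ=atan2(y, x)=-67.7376° <0 so +360° → 292.2624° ≈ 292.3°
Leg 7: φ1=0.4405560, φ2=1.0448990, Δφ=0.6043429, Δλ=-0.7758564 rad; a=sin²(Δφ/2)+cosφ1·cosφ2·sin²(Δλ/2)=0.1535328205; c=2·atan2(√a, √(1-a))=0.805245349; dist=6371·c=5130.218 ≈ 5130.2 km; running total=42308.4 km
Leg 7 bearing: y=sinΔλ·cosφ2=-0.35155702, x=cosφ1·sinφ2-sinφ1·cosφ2·cosΔλ=0.62948363; θ=atan2(y, x)=-29.1827° <0 so +360° → 330.8173° ≈ 330.8°

Leg 1: dist=4672.3 km, bearing=27.7°
Leg 2: dist=7054.6 km, bearing=327.1°
Leg 3: dist=2414.6 km, bearing=300.7°
Leg 4: dist=4205.3 km, bearing=257.2°
Leg 5: dist=13937.7 km, bearing=6.5°
Leg 6: dist=4893.7 km, bearing=292.3°
Leg 7: dist=5130.2 km, bearing=330.8°
Total: 42308.4 km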